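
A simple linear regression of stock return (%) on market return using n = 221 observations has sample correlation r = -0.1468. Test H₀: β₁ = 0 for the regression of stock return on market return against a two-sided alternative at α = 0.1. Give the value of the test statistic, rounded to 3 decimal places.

t = r·√(n − 2)/√(1 − r²) = -0.1468·√219/√0.97845 = -2.196.
df = n − 2 = 219.
Two-sided p ≈ 0.0291, which is < 0.1, so reject H₀.
There is evidence of a linear association between market return and stock return.

t = -2.196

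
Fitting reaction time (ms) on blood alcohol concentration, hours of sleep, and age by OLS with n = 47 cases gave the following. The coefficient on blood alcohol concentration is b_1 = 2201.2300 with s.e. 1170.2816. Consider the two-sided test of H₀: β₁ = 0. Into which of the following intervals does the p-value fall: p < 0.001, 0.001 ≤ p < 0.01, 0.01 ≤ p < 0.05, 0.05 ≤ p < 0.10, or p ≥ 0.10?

t = 2201.2300 / 1170.2816 = 1.881.
df = n − k − 1 = 47 − 3 − 1 = 43.
Two-sided p = 2·P(T_{43} > |t|) ≈ 0.0668.
So 0.05 ≤ p < 0.10.

0.05 ≤ p < 0.10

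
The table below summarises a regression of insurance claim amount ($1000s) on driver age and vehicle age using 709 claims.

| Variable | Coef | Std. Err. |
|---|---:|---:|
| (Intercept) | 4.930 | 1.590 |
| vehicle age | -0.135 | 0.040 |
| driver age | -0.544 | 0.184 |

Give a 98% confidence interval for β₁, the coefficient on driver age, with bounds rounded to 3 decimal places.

(-0.973, -0.115)

Read off: b = -0.544, SE = 0.184 for driver age.
df = n − k − 1 = 709 − 2 − 1 = 706.
t* = t_{0.01, 706} = 2.331641.
Margin = t* × SE = 2.331641 × 0.184 = 0.42902.
CI: -0.544 ± 0.42902 → (-0.973, -0.115).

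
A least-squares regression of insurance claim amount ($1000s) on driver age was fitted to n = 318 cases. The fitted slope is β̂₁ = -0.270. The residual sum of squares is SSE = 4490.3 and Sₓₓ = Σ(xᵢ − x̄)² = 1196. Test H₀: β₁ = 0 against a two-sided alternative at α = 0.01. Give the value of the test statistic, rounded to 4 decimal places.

t = -2.4771

MSE = SSE/(n − 2) = 4490.3/316 = 14.2098.
SE(β̂₁) = √(MSE/Sₓₓ) = √(14.2098/1196) = 0.109001.
t = -0.270 / 0.109001 = -2.4771.
df = n − 2 = 316.
Two-sided p ≈ 0.0138, which is ≥ 0.01, so fail to reject H₀.
The data do not give significant evidence of an association between driver age and insurance claim amount.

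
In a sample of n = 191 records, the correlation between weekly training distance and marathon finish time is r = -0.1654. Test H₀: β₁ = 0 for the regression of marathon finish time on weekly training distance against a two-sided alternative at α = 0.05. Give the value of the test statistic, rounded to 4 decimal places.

t = r·√(n − 2)/√(1 − r²) = -0.1654·√189/√0.972643 = -2.3056.
df = n − 2 = 189.
Two-sided p ≈ 0.0222, which is < 0.05, so reject H₀.
There is evidence of a linear association between weekly training distance and marathon finish time.

t = -2.3056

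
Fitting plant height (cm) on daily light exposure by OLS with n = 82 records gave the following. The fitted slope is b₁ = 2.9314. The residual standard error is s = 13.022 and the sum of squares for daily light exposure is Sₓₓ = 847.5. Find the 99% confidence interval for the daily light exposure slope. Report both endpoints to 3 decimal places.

SE(b₁) = s/√Sₓₓ = 13.022/√847.5 = 0.447309.
df = n − 2 = 80.
t* = t_{0.005, 80} = 2.638691.
Margin = t* × SE = 2.638691 × 0.447309 = 1.18031.
CI: 2.9314 ± 1.18031 → (1.751, 4.112).
With 99% confidence, each one-unit increase in daily light exposure is associated with a change of between 1.751 and 4.112 cm in plant height.

(1.751, 4.112)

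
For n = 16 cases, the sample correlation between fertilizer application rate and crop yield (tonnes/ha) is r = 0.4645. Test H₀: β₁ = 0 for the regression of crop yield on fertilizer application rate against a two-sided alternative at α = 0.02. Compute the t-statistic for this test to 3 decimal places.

t = 1.963

t = r·√(n − 2)/√(1 − r²) = 0.4645·√14/√0.78424 = 1.963.
df = n − 2 = 14.
Two-sided p ≈ 0.0699, which is ≥ 0.02, so fail to reject H₀.
The data do not give significant evidence of a linear association between fertilizer application rate and crop yield.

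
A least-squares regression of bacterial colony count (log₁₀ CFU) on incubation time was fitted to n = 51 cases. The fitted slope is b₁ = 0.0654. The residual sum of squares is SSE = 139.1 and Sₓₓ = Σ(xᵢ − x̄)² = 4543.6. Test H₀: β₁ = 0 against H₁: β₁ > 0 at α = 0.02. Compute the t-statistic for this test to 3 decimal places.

t = 2.616

MSE = SSE/(n − 2) = 139.1/49 = 2.83878.
SE(b₁) = √(MSE/Sₓₓ) = √(2.83878/4543.6) = 0.0249957.
t = 0.0654 / 0.0249957 = 2.616.
df = n − 2 = 49.
One-sided p ≈ 0.0059, which is < 0.02, so reject H₀.
There is evidence that the true slope on incubation time is positive.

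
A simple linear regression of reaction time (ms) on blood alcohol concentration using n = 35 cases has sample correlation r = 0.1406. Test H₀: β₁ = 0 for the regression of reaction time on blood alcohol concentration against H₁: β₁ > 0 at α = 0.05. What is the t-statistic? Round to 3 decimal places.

t = 0.816

t = r·√(n − 2)/√(1 − r²) = 0.1406·√33/√0.980232 = 0.816.
df = n − 2 = 33.
One-sided p ≈ 0.2102, which is ≥ 0.05, so fail to reject H₀.
The data do not give significant evidence of a linear association between blood alcohol concentration and reaction time.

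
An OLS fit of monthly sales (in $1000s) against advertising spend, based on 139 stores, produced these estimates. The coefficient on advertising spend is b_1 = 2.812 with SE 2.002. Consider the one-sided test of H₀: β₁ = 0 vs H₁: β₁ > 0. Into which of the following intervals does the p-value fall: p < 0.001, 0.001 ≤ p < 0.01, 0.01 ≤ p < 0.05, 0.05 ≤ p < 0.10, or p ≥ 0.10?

t = 2.812 / 2.002 = 1.405.
df = n − 2 = 139 − 2 = 137.
One-sided p = P(T_{137} > t) ≈ 0.0812.
So 0.05 ≤ p < 0.10.

0.05 ≤ p < 0.10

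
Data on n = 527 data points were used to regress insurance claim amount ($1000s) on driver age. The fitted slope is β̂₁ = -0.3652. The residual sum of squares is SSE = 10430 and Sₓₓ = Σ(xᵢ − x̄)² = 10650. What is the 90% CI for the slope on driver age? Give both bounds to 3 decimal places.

MSE = SSE/(n − 2) = 10430/525 = 19.8667.
SE(β̂₁) = √(MSE/Sₓₓ) = √(19.8667/10650) = 0.0431904.
df = n − 2 = 525.
t* = t_{0.05, 525} = 1.647761.
Margin = t* × SE = 1.647761 × 0.0431904 = 0.07117.
CI: -0.3652 ± 0.07117 → (-0.436, -0.294).
With 90% confidence, each one-unit increase in driver age is associated with a change of between -0.436 and -0.294 $1000s in insurance claim amount.

(-0.436, -0.294)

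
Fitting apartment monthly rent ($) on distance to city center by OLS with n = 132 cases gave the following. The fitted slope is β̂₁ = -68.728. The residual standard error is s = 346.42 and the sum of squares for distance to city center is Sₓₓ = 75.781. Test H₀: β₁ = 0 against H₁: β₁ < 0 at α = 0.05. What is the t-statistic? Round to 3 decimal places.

SE(β̂₁) = s/√Sₓₓ = 346.42/√75.781 = 39.7945.
t = -68.728 / 39.7945 = -1.727.
df = n − 2 = 130.
One-sided p ≈ 0.0433, which is < 0.05, so reject H₀.
There is evidence that the true slope on distance to city center is negative.

t = -1.727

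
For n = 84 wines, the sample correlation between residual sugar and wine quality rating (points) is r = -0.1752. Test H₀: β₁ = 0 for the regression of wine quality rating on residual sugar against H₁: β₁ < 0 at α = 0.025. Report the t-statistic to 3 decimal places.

t = -1.611

t = r·√(n − 2)/√(1 − r²) = -0.1752·√82/√0.969305 = -1.611.
df = n − 2 = 82.
One-sided p ≈ 0.0555, which is ≥ 0.025, so fail to reject H₀.
The data do not give significant evidence of a linear association between residual sugar and wine quality rating.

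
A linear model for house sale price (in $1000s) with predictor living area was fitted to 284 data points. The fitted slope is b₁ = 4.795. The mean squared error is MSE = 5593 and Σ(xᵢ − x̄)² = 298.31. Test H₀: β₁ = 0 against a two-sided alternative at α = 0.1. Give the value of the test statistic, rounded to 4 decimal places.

SE(b₁) = √(MSE/Sₓₓ) = √(5593/298.31) = 4.33001.
t = 4.795 / 4.33001 = 1.1074.
df = n − 2 = 282.
Two-sided p ≈ 0.2691, which is ≥ 0.1, so fail to reject H₀.
The data do not give significant evidence of an association between living area and house sale price.

t = 1.1074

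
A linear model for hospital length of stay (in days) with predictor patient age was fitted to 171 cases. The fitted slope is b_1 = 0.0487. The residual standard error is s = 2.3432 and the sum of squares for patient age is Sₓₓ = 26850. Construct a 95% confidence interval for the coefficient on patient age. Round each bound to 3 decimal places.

(0.020, 0.077)

SE(b_1) = s/√Sₓₓ = 2.3432/√26850 = 0.0143.
df = n − 2 = 169.
t* = t_{0.025, 169} = 1.9741.
Margin = t* × SE = 1.9741 × 0.0143 = 0.02823.
CI: 0.0487 ± 0.02823 → (0.020, 0.077).
With 95% confidence, each one-unit increase in patient age is associated with a change of between 0.020 and 0.077 days in hospital length of stay.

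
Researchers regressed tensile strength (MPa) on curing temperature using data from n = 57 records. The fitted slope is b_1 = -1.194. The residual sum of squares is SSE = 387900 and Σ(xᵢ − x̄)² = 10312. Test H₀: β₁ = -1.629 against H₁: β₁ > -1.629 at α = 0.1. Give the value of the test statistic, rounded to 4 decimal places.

t = 0.5260

MSE = SSE/(n − 2) = 387900/55 = 7052.73.
SE(b_1) = √(MSE/Sₓₓ) = √(7052.73/10312) = 0.827003.
t = (-1.194 − (-1.629)) / 0.827003 = 0.5260.
df = n − 2 = 55.
One-sided p ≈ 0.3005, which is ≥ 0.1, so fail to reject H₀.
The data do not give significant evidence that the true slope on curing temperature exceeds -1.629 MPa per unit.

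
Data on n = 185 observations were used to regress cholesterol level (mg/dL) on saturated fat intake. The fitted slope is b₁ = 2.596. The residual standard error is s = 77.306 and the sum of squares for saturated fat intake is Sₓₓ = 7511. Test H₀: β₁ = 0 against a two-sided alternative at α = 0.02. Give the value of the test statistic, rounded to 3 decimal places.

t = 2.910

SE(b₁) = s/√Sₓₓ = 77.306/√7511 = 0.891999.
t = 2.596 / 0.891999 = 2.910.
df = n − 2 = 183.
Two-sided p ≈ 0.0041, which is < 0.02, so reject H₀.
There is evidence that saturated fat intake is associated with cholesterol level.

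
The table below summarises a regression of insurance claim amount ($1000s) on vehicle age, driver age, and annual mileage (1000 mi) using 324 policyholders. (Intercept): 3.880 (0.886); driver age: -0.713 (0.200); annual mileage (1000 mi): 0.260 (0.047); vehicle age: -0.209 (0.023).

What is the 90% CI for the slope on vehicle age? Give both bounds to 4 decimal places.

(-0.2469, -0.1711)

Read off: b = -0.209, SE = 0.023 for vehicle age.
df = n − k − 1 = 324 − 3 − 1 = 320.
t* = t_{0.05, 320} = 1.649629.
Margin = t* × SE = 1.649629 × 0.023 = 0.037941.
CI: -0.209 ± 0.037941 → (-0.2469, -0.1711).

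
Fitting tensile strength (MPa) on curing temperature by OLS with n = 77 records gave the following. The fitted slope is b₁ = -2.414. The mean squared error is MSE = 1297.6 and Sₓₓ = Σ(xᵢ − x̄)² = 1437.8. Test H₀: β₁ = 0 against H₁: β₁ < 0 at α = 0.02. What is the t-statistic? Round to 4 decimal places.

t = -2.5411

SE(b₁) = √(MSE/Sₓₓ) = √(1297.6/1437.8) = 0.949995.
t = -2.414 / 0.949995 = -2.5411.
df = n − 2 = 75.
One-sided p ≈ 0.0066, which is < 0.02, so reject H₀.
There is evidence that the true slope on curing temperature is negative.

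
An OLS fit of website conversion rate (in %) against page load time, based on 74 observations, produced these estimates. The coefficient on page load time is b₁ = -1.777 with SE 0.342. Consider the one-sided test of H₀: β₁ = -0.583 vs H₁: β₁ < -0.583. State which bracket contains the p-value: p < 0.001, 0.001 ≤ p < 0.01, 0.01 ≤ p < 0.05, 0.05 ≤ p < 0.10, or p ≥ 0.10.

p < 0.001

t = (-1.777 − (-0.583)) / 0.342 = -3.491.
df = n − 2 = 74 − 2 = 72.
One-sided p = P(T_{72} < t) ≈ 0.0004.
So p < 0.001.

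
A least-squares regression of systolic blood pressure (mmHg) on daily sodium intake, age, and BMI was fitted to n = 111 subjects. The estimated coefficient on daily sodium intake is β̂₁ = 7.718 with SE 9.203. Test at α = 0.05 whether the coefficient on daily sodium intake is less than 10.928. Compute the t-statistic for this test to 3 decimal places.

H₀: β₁ = 10.928 vs H₁: β₁ < 10.928.
t = (β̂₁ − β₁⁰)/SE = (7.718 − 10.928) / 9.203 = -0.349.
df = n − k − 1 = 111 − 3 − 1 = 107.
One-sided p ≈ 0.3640, which is ≥ 0.05, so fail to reject H₀.
The data do not give significant evidence that the true slope on daily sodium intake is below 10.928 mmHg per unit, holding the other predictors fixed.

t = -0.349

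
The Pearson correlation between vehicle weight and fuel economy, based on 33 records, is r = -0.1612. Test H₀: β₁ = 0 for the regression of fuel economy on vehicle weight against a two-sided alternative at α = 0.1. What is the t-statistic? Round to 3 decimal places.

t = r·√(n − 2)/√(1 − r²) = -0.1612·√31/√0.974015 = -0.909.
df = n − 2 = 31.
Two-sided p ≈ 0.3701, which is ≥ 0.1, so fail to reject H₀.
The data do not give significant evidence of a linear association between vehicle weight and fuel economy.

t = -0.909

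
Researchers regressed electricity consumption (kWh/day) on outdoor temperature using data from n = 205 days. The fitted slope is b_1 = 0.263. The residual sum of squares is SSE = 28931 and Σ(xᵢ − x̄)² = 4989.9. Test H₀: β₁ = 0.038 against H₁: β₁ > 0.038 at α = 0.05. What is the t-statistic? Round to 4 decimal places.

MSE = SSE/(n − 2) = 28931/203 = 142.517.
SE(b_1) = √(MSE/Sₓₓ) = √(142.517/4989.9) = 0.169.
t = (0.263 − 0.038) / 0.169 = 1.3314.
df = n − 2 = 203.
One-sided p ≈ 0.0923, which is ≥ 0.05, so fail to reject H₀.
The data do not give significant evidence that the true slope on outdoor temperature exceeds 0.038 kWh/day per unit.

t = 1.3314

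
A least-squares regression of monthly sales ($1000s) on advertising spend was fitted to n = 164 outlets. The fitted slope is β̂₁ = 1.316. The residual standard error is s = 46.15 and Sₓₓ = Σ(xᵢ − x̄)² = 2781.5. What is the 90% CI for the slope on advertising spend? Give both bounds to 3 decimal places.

SE(β̂₁) = s/√Sₓₓ = 46.15/√2781.5 = 0.875049.
df = n − 2 = 162.
t* = t_{0.05, 162} = 1.654314.
Margin = t* × SE = 1.654314 × 0.875049 = 1.44761.
CI: 1.316 ± 1.44761 → (-0.132, 2.764).
With 90% confidence, each one-unit increase in advertising spend is associated with a change of between -0.132 and 2.764 $1000s in monthly sales.

(-0.132, 2.764)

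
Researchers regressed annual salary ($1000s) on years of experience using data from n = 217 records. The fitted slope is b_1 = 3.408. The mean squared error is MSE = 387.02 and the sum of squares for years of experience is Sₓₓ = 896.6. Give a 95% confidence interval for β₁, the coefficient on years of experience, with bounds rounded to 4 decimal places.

(2.1130, 4.7030)

SE(b_1) = √(MSE/Sₓₓ) = √(387.02/896.6) = 0.657003.
df = n − 2 = 215.
t* = t_{0.025, 215} = 1.971059.
Margin = t* × SE = 1.971059 × 0.657003 = 1.294992.
CI: 3.408 ± 1.294992 → (2.1130, 4.7030).
With 95% confidence, each one-unit increase in years of experience is associated with a change of between 2.1130 and 4.7030 $1000s in annual salary.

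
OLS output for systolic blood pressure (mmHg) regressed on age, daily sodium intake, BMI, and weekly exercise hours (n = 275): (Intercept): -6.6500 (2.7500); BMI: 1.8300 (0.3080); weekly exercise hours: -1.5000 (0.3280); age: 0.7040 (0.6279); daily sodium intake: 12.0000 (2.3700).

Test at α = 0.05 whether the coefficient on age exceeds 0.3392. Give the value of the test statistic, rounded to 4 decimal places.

Read off: b = 0.7040, SE = 0.6279 for age.
H₀: β₁ = 0.3392 vs H₁: β₁ > 0.3392.
t = (0.7040 − 0.3392) / 0.6279 = 0.5810.
df = n − k − 1 = 275 − 4 − 1 = 270.
One-sided p ≈ 0.2809, which is ≥ 0.05, so fail to reject H₀.
The data do not give significant evidence that the true slope on age exceeds 0.3392 mmHg per unit, holding the other predictors fixed.

t = 0.5810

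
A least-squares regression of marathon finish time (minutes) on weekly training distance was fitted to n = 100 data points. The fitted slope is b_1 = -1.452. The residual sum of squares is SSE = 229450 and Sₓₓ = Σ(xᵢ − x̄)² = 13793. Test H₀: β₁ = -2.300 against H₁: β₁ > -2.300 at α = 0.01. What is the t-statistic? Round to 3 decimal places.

MSE = SSE/(n − 2) = 229450/98 = 2341.33.
SE(b_1) = √(MSE/Sₓₓ) = √(2341.33/13793) = 0.412004.
t = (-1.452 − (-2.300)) / 0.412004 = 2.058.
df = n − 2 = 98.
One-sided p ≈ 0.0211, which is ≥ 0.01, so fail to reject H₀.
The data do not give significant evidence that the true slope on weekly training distance exceeds -2.300 minutes per unit.

t = 2.058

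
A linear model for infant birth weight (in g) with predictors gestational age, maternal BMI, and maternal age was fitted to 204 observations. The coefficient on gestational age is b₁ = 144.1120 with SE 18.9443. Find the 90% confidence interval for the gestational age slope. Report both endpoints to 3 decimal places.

df = n − k − 1 = 204 − 3 − 1 = 200.
t* = t_{0.05, 200} = 1.652508.
Margin = t* × SE = 1.652508 × 18.9443 = 31.30561.
CI: 144.1120 ± 31.30561 → (112.806, 175.418).
With 90% confidence, each one-unit increase in gestational age is associated with a change of between 112.806 and 175.418 g in infant birth weight, holding the other predictors fixed.

(112.806, 175.418)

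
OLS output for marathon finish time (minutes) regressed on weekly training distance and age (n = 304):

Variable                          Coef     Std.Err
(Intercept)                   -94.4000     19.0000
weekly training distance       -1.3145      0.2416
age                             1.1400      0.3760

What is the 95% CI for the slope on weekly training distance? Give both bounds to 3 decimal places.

Read off: b = -1.3145, SE = 0.2416 for weekly training distance.
df = n − k − 1 = 304 − 2 − 1 = 301.
t* = t_{0.025, 301} = 1.967877.
Margin = t* × SE = 1.967877 × 0.2416 = 0.47544.
CI: -1.3145 ± 0.47544 → (-1.790, -0.839).

(-1.790, -0.839)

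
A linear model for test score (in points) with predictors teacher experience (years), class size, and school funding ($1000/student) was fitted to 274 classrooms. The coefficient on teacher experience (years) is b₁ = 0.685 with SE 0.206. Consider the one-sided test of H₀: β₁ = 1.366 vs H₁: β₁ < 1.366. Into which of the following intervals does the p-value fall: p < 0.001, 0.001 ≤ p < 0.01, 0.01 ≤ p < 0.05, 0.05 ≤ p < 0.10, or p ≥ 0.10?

t = (0.685 − 1.366) / 0.206 = -3.306.
df = n − k − 1 = 274 − 3 − 1 = 270.
One-sided p = P(T_{270} < t) ≈ 0.0005.
So p < 0.001.

p < 0.001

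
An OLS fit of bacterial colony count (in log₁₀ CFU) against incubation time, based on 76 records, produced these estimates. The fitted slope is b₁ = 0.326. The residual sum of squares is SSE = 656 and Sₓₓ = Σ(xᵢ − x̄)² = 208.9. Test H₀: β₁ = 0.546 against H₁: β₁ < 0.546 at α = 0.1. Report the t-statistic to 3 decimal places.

MSE = SSE/(n − 2) = 656/74 = 8.86486.
SE(b₁) = √(MSE/Sₓₓ) = √(8.86486/208.9) = 0.206.
t = (0.326 − 0.546) / 0.206 = -1.068.
df = n − 2 = 74.
One-sided p ≈ 0.1445, which is ≥ 0.1, so fail to reject H₀.
The data do not give significant evidence that the true slope on incubation time is below 0.546 log₁₀ CFU per unit.

t = -1.068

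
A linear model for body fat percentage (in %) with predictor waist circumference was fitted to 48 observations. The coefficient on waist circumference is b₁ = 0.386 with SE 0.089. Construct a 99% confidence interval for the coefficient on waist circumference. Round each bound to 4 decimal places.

df = n − 2 = 48 − 2 = 46.
t* = t_{0.005, 46} = 2.687013.
Margin = t* × SE = 2.687013 × 0.089 = 0.239144.
CI: 0.386 ± 0.239144 → (0.1469, 0.6251).
With 99% confidence, each one-unit increase in waist circumference is associated with a change of between 0.1469 and 0.6251 % in body fat percentage.

(0.1469, 0.6251)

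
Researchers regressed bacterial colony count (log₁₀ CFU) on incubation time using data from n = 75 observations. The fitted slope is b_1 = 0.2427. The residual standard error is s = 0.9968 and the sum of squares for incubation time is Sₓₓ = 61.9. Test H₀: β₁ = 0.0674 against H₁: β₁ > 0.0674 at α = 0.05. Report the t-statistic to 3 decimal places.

SE(b_1) = s/√Sₓₓ = 0.9968/√61.9 = 0.126696.
t = (0.2427 − 0.0674) / 0.126696 = 1.384.
df = n − 2 = 73.
One-sided p ≈ 0.0853, which is ≥ 0.05, so fail to reject H₀.
The data do not give significant evidence that the true slope on incubation time exceeds 0.0674 log₁₀ CFU per unit.

t = 1.384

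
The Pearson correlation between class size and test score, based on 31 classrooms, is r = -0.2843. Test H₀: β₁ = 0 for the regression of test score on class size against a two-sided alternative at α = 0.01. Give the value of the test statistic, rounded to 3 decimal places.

t = -1.597

t = r·√(n − 2)/√(1 − r²) = -0.2843·√29/√0.919174 = -1.597.
df = n − 2 = 29.
Two-sided p ≈ 0.1211, which is ≥ 0.01, so fail to reject H₀.
The data do not give significant evidence of a linear association between class size and test score.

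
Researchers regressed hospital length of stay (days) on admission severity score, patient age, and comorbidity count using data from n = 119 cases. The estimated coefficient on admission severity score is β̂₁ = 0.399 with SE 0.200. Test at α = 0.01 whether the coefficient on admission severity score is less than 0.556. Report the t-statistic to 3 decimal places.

t = -0.785

H₀: β₁ = 0.556 vs H₁: β₁ < 0.556.
t = (β̂₁ − β₁⁰)/SE = (0.399 − 0.556) / 0.200 = -0.785.
df = n − k − 1 = 119 − 3 − 1 = 115.
One-sided p ≈ 0.2170, which is ≥ 0.01, so fail to reject H₀.
The data do not give significant evidence that the true slope on admission severity score is below 0.556 days per unit, holding the other predictors fixed.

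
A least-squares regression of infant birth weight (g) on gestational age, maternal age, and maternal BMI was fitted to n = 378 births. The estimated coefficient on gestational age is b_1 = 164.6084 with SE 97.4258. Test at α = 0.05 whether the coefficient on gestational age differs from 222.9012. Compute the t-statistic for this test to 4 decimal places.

H₀: β₁ = 222.9012 vs H₁: β₁ ≠ 222.9012.
t = (b_1 − β₁⁰)/SE = (164.6084 − 222.9012) / 97.4258 = -0.5983.
df = n − k − 1 = 378 − 3 − 1 = 374.
Two-sided p ≈ 0.5500, which is ≥ 0.05, so fail to reject H₀.
The data are consistent with a true slope of 222.9012 g per unit of gestational age, holding the other predictors fixed.

t = -0.5983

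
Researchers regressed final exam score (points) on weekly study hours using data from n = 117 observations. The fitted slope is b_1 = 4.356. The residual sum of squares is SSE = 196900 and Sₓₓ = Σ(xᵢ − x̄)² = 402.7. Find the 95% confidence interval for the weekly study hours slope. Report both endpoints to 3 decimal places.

MSE = SSE/(n − 2) = 196900/115 = 1712.17.
SE(b_1) = √(MSE/Sₓₓ) = √(1712.17/402.7) = 2.06197.
df = n − 2 = 115.
t* = t_{0.025, 115} = 1.980808.
Margin = t* × SE = 1.980808 × 2.06197 = 4.08437.
CI: 4.356 ± 4.08437 → (0.272, 8.440).
With 95% confidence, each one-unit increase in weekly study hours is associated with a change of between 0.272 and 8.440 points in final exam score.

(0.272, 8.440)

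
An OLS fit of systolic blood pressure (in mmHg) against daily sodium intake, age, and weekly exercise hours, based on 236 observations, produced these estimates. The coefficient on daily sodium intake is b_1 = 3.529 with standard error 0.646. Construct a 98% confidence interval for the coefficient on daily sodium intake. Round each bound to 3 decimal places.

df = n − k − 1 = 236 − 3 − 1 = 232.
t* = t_{0.01, 232} = 2.342528.
Margin = t* × SE = 2.342528 × 0.646 = 1.51327.
CI: 3.529 ± 1.51327 → (2.016, 5.042).
With 98% confidence, each one-unit increase in daily sodium intake is associated with a change of between 2.016 and 5.042 mmHg in systolic blood pressure, holding the other predictors fixed.

(2.016, 5.042)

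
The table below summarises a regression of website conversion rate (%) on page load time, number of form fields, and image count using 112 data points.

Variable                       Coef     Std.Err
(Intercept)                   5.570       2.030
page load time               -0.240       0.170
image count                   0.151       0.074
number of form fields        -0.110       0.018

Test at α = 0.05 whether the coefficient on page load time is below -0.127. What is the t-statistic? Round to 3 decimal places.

t = -0.665

Read off: b = -0.240, SE = 0.170 for page load time.
H₀: β₁ = -0.127 vs H₁: β₁ < -0.127.
t = (-0.240 − (-0.127)) / 0.170 = -0.665.
df = n − k − 1 = 112 − 3 − 1 = 108.
One-sided p ≈ 0.2538, which is ≥ 0.05, so fail to reject H₀.
The data do not give significant evidence that the true slope on page load time is below -0.127 % per unit, holding the other predictors fixed.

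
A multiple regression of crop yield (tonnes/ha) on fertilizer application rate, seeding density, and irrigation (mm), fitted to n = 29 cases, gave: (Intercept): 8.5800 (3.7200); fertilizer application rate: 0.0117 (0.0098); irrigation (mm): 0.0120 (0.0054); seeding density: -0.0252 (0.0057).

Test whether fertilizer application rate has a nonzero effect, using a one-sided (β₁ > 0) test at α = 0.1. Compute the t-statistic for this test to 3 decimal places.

Read off: b = 0.0117, SE = 0.0098 for fertilizer application rate.
H₀: β₁ = 0 vs H₁: β₁ > 0.
t = 0.0117 / 0.0098 = 1.194.
df = n − k − 1 = 29 − 3 − 1 = 25.
One-sided p ≈ 0.1219, which is ≥ 0.1, so fail to reject H₀.
The data do not give significant evidence that the true slope on fertilizer application rate is positive, holding the other predictors fixed.

t = 1.194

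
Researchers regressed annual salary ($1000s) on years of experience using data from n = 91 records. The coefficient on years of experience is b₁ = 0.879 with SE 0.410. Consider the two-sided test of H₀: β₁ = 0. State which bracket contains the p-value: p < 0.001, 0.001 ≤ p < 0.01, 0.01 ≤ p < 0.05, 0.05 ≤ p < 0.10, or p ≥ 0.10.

0.01 ≤ p < 0.05

t = 0.879 / 0.410 = 2.144.
df = n − 2 = 91 − 2 = 89.
Two-sided p = 2·P(T_{89} > |t|) ≈ 0.0348.
So 0.01 ≤ p < 0.05.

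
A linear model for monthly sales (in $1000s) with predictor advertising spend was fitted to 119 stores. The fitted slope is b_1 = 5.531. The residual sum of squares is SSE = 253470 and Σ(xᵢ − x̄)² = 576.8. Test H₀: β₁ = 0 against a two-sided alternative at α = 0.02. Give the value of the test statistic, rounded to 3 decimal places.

MSE = SSE/(n − 2) = 253470/117 = 2166.41.
SE(b_1) = √(MSE/Sₓₓ) = √(2166.41/576.8) = 1.93802.
t = 5.531 / 1.93802 = 2.854.
df = n − 2 = 117.
Two-sided p ≈ 0.0051, which is < 0.02, so reject H₀.
There is evidence that advertising spend is associated with monthly sales.

t = 2.854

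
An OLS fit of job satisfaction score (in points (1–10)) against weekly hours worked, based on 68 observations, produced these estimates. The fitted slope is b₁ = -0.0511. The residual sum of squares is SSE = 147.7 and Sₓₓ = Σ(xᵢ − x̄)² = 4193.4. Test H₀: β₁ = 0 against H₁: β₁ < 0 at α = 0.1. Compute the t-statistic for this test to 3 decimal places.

MSE = SSE/(n − 2) = 147.7/66 = 2.23788.
SE(b₁) = √(MSE/Sₓₓ) = √(2.23788/4193.4) = 0.0231012.
t = -0.0511 / 0.0231012 = -2.212.
df = n − 2 = 66.
One-sided p ≈ 0.0152, which is < 0.1, so reject H₀.
There is evidence that the true slope on weekly hours worked is negative.

t = -2.212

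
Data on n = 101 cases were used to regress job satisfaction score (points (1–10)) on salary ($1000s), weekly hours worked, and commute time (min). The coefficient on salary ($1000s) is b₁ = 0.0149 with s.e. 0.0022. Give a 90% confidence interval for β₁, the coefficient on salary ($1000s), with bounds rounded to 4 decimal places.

(0.0112, 0.0186)

df = n − k − 1 = 101 − 3 − 1 = 97.
t* = t_{0.05, 97} = 1.660715.
Margin = t* × SE = 1.660715 × 0.0022 = 0.003654.
CI: 0.0149 ± 0.003654 → (0.0112, 0.0186).
With 90% confidence, each one-unit increase in salary ($1000s) is associated with a change of between 0.0112 and 0.0186 points (1–10) in job satisfaction score, holding the other predictors fixed.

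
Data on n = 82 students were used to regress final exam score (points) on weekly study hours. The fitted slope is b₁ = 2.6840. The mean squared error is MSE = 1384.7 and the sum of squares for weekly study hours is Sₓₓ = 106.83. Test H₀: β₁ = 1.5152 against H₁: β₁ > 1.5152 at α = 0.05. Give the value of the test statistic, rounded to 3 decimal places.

t = 0.325

SE(b₁) = √(MSE/Sₓₓ) = √(1384.7/106.83) = 3.60024.
t = (2.6840 − 1.5152) / 3.60024 = 0.325.
df = n − 2 = 80.
One-sided p ≈ 0.3731, which is ≥ 0.05, so fail to reject H₀.
The data do not give significant evidence that the true slope on weekly study hours exceeds 1.5152 points per unit.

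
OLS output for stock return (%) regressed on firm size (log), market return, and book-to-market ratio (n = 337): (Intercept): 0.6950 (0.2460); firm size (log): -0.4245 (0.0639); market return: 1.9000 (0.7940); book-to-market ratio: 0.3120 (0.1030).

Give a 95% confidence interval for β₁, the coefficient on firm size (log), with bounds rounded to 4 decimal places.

(-0.5502, -0.2988)

Read off: b = -0.4245, SE = 0.0639 for firm size (log).
df = n − k − 1 = 337 − 3 − 1 = 333.
t* = t_{0.025, 333} = 1.967113.
Margin = t* × SE = 1.967113 × 0.0639 = 0.125699.
CI: -0.4245 ± 0.125699 → (-0.5502, -0.2988).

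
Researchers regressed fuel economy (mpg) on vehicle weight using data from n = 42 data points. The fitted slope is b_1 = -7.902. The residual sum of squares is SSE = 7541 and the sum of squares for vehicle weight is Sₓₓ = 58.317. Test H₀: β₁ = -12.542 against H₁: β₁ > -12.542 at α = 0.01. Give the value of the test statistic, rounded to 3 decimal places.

MSE = SSE/(n − 2) = 7541/40 = 188.525.
SE(b_1) = √(MSE/Sₓₓ) = √(188.525/58.317) = 1.79799.
t = (-7.902 − (-12.542)) / 1.79799 = 2.581.
df = n − 2 = 40.
One-sided p ≈ 0.0068, which is < 0.01, so reject H₀.
There is evidence that the true slope on vehicle weight exceeds -12.542 mpg per unit.

t = 2.581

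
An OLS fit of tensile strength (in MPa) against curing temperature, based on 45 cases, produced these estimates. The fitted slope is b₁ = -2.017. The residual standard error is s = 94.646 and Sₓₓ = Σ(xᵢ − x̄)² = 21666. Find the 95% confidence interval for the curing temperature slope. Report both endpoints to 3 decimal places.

(-3.314, -0.720)

SE(b₁) = s/√Sₓₓ = 94.646/√21666 = 0.643003.
df = n − 2 = 43.
t* = t_{0.025, 43} = 2.016692.
Margin = t* × SE = 2.016692 × 0.643003 = 1.29674.
CI: -2.017 ± 1.29674 → (-3.314, -0.720).
With 95% confidence, each one-unit increase in curing temperature is associated with a change of between -3.314 and -0.720 MPa in tensile strength.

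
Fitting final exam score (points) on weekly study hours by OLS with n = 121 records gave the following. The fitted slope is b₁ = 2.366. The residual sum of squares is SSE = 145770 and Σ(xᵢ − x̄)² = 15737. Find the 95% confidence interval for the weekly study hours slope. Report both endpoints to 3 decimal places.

(1.814, 2.918)

MSE = SSE/(n − 2) = 145770/119 = 1224.96.
SE(b₁) = √(MSE/Sₓₓ) = √(1224.96/15737) = 0.278997.
df = n − 2 = 119.
t* = t_{0.025, 119} = 1.9801.
Margin = t* × SE = 1.9801 × 0.278997 = 0.55244.
CI: 2.366 ± 0.55244 → (1.814, 2.918).
With 95% confidence, each one-unit increase in weekly study hours is associated with a change of between 1.814 and 2.918 points in final exam score.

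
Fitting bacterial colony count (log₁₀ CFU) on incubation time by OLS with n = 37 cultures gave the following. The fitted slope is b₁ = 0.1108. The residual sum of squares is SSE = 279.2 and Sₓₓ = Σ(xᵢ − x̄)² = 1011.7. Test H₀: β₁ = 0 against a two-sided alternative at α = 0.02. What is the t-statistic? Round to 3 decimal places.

t = 1.248

MSE = SSE/(n − 2) = 279.2/35 = 7.97714.
SE(b₁) = √(MSE/Sₓₓ) = √(7.97714/1011.7) = 0.0887969.
t = 0.1108 / 0.0887969 = 1.248.
df = n − 2 = 35.
Two-sided p ≈ 0.2204, which is ≥ 0.02, so fail to reject H₀.
The data do not give significant evidence of an association between incubation time and bacterial colony count.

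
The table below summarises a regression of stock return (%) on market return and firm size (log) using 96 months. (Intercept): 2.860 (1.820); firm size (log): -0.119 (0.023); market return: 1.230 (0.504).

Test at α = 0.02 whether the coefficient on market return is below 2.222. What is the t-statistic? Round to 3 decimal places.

Read off: b = 1.230, SE = 0.504 for market return.
H₀: β₁ = 2.222 vs H₁: β₁ < 2.222.
t = (1.230 − 2.222) / 0.504 = -1.968.
df = n − k − 1 = 96 − 2 − 1 = 93.
One-sided p ≈ 0.0260, which is ≥ 0.02, so fail to reject H₀.
The data do not give significant evidence that the true slope on market return is below 2.222 % per unit, holding the other predictors fixed.

t = -1.968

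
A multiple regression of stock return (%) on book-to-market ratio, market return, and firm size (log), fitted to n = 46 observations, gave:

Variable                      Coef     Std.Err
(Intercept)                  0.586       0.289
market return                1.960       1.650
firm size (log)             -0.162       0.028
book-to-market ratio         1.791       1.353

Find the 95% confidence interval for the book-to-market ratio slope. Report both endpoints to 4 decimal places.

Read off: b = 1.791, SE = 1.353 for book-to-market ratio.
df = n − k − 1 = 46 − 3 − 1 = 42.
t* = t_{0.025, 42} = 2.018082.
Margin = t* × SE = 2.018082 × 1.353 = 2.730465.
CI: 1.791 ± 2.730465 → (-0.9395, 4.5215).

(-0.9395, 4.5215)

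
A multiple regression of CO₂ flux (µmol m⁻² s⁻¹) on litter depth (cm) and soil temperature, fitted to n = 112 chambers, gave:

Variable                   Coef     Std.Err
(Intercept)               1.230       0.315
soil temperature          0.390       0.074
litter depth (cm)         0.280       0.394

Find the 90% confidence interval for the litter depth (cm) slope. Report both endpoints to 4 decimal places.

Read off: b = 0.280, SE = 0.394 for litter depth (cm).
df = n − k − 1 = 112 − 2 − 1 = 109.
t* = t_{0.05, 109} = 1.658953.
Margin = t* × SE = 1.658953 × 0.394 = 0.653628.
CI: 0.280 ± 0.653628 → (-0.3736, 0.9336).

(-0.3736, 0.9336)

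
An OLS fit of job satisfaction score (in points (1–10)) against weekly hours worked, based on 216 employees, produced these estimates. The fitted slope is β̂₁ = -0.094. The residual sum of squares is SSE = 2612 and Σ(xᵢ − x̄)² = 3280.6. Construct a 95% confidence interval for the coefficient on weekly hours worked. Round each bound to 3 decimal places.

MSE = SSE/(n − 2) = 2612/214 = 12.2056.
SE(β̂₁) = √(MSE/Sₓₓ) = √(12.2056/3280.6) = 0.0609962.
df = n − 2 = 214.
t* = t_{0.025, 214} = 1.971111.
Margin = t* × SE = 1.971111 × 0.0609962 = 0.12023.
CI: -0.094 ± 0.12023 → (-0.214, 0.026).
With 95% confidence, each one-unit increase in weekly hours worked is associated with a change of between -0.214 and 0.026 points (1–10) in job satisfaction score.

(-0.214, 0.026)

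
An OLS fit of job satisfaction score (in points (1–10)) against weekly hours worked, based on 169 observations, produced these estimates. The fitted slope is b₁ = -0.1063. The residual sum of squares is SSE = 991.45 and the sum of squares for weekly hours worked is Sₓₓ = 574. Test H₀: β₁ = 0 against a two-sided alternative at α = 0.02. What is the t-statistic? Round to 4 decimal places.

t = -1.0452

MSE = SSE/(n − 2) = 991.45/167 = 5.93683.
SE(b₁) = √(MSE/Sₓₓ) = √(5.93683/574) = 0.1017.
t = -0.1063 / 0.1017 = -1.0452.
df = n − 2 = 167.
Two-sided p ≈ 0.2974, which is ≥ 0.02, so fail to reject H₀.
The data do not give significant evidence of an association between weekly hours worked and job satisfaction score.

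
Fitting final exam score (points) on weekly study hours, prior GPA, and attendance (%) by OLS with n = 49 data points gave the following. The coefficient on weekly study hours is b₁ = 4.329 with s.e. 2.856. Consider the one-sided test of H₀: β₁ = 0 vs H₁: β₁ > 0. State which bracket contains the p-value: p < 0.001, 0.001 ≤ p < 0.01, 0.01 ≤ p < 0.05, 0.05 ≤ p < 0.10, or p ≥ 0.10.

t = 4.329 / 2.856 = 1.516.
df = n − k − 1 = 49 − 3 − 1 = 45.
One-sided p = P(T_{45} > t) ≈ 0.0683.
So 0.05 ≤ p < 0.10.

0.05 ≤ p < 0.10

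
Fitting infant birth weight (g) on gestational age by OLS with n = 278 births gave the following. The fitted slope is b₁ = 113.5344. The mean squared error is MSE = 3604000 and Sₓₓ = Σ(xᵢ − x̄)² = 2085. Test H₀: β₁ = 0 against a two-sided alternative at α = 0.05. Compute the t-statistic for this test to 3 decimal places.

t = 2.731

SE(b₁) = √(MSE/Sₓₓ) = √(3.604e+06/2085) = 41.5757.
t = 113.5344 / 41.5757 = 2.731.
df = n − 2 = 276.
Two-sided p ≈ 0.0067, which is < 0.05, so reject H₀.
There is evidence that gestational age is associated with infant birth weight.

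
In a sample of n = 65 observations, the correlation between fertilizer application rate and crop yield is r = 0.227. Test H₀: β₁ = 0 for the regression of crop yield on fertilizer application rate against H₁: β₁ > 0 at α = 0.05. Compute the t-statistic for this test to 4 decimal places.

t = r·√(n − 2)/√(1 − r²) = 0.227·√63/√0.948471 = 1.8501.
df = n − 2 = 63.
One-sided p ≈ 0.0345, which is < 0.05, so reject H₀.
There is evidence of a linear association between fertilizer application rate and crop yield.

t = 1.8501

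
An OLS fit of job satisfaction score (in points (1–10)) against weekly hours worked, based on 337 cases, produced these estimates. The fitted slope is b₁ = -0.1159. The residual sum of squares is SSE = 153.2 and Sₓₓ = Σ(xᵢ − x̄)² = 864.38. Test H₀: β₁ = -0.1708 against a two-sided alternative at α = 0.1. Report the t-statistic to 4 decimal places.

MSE = SSE/(n − 2) = 153.2/335 = 0.457313.
SE(b₁) = √(MSE/Sₓₓ) = √(0.457313/864.38) = 0.0230014.
t = (-0.1159 − (-0.1708)) / 0.0230014 = 2.3868.
df = n − 2 = 335.
Two-sided p ≈ 0.0175, which is < 0.1, so reject H₀.
There is evidence that the true slope on weekly hours worked differs from -0.1708 points (1–10) per unit.

t = 2.3868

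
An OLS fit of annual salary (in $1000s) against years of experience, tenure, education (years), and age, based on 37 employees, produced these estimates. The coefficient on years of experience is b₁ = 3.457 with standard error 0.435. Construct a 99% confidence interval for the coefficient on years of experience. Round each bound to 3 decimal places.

df = n − k − 1 = 37 − 4 − 1 = 32.
t* = t_{0.005, 32} = 2.738481.
Margin = t* × SE = 2.738481 × 0.435 = 1.19124.
CI: 3.457 ± 1.19124 → (2.266, 4.648).
With 99% confidence, each one-unit increase in years of experience is associated with a change of between 2.266 and 4.648 $1000s in annual salary, holding the other predictors fixed.

(2.266, 4.648)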